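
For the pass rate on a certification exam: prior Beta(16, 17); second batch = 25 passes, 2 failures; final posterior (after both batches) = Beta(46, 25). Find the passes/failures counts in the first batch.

Because Beta–binomial updating is additive in the counts, the combined data contributed (α_post−α_prior, β_post−β_prior) successes and failures.
Total across both batches: 46−16=30 passes, 25−17=8 failures.
Subtract the second batch: 30−25=5 passes and 8−2=6 failures.

5 passes and 6 failures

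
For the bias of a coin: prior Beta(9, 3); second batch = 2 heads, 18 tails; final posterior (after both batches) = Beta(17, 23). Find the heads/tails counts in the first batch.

6 heads and 2 tails

Sequential conjugate updates are equivalent to a single update on the pooled data, so total successes = posterior α − prior α and total failures = posterior β − prior β.
Total across both batches: 17−9=8 heads, 23−3=20 tails.
Subtract the second batch: 8−2=6 heads and 20−18=2 tails.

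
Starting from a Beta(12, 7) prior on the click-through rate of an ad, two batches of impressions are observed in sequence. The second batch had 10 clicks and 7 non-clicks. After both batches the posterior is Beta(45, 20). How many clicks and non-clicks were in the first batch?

Because Beta–binomial updating is additive in the counts, the combined data contributed (α_post−α_prior, β_post−β_prior) successes and failures.
Total across both batches: 45−12=33 clicks, 20−7=13 non-clicks.
Subtract the second batch: 33−10=23 clicks and 13−7=6 non-clicks.

23 clicks and 6 non-clicks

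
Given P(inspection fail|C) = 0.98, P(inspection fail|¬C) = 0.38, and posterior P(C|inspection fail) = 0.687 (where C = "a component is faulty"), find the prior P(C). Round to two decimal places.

In odds form, posterior odds = prior odds × likelihood ratio, so prior odds = posterior odds ÷ LR.
Posterior odds = 0.687/(1−0.687) = 2.1949. LR = 0.98/0.38 = 2.5789.
Prior odds = 2.1949/2.5789 = 0.8511, so P(C) = 0.8511/(1+0.8511) ≈ 0.46.

P(C) = 0.46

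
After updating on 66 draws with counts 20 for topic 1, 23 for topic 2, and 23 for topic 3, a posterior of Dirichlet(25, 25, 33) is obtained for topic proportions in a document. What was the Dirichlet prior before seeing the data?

Dirichlet(5, 2, 10)

For a Dirichlet(α) prior with multinomial counts c, the posterior is Dirichlet(α + c) componentwise.
Subtract each count from the matching posterior parameter: 25−20=5, 25−23=2, 33−23=10.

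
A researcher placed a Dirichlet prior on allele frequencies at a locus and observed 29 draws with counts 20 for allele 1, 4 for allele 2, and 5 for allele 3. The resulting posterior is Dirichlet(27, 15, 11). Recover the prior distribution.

Dirichlet(7, 11, 6)

For a Dirichlet(α) prior with multinomial counts c, the posterior is Dirichlet(α + c) componentwise.
Subtract each count from the matching posterior parameter: 27−20=7, 15−4=11, 11−5=6.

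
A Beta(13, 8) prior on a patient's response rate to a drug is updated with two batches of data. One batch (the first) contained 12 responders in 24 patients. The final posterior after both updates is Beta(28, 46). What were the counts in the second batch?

Because Beta–binomial updating is additive in the counts, the combined data contributed (α_post−α_prior, β_post−β_prior) successes and failures.
Total across both batches: 28−13=15 responders, 46−8=38 non-responders.
Subtract the first batch: 15−12=3 responders and 38−12=26 non-responders.

3 responders and 26 non-responders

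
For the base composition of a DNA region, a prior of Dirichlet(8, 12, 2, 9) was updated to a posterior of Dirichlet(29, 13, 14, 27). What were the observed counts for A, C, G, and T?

For a Dirichlet(α) prior with multinomial counts c, the posterior is Dirichlet(α + c) componentwise.
Counts are posterior − prior componentwise: 29−8=21, 13−12=1, 14−2=12, 27−9=18.

counts (21, 1, 12, 18)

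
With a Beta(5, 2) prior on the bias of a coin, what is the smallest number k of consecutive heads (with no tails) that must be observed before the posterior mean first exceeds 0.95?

k = 34

After k heads and 0 tails the posterior is Beta(5+k, 2), with mean (5+k)/(5+2+k).
Set (5+k)/(7+k) > 0.95 and solve: k > (0.95·7 − 5)/(1 − 0.95) = 33.000.
The smallest integer exceeding 33.000 is 34.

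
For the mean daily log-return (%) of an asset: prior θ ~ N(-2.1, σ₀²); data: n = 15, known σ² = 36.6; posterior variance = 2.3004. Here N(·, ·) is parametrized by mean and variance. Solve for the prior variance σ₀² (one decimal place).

σ₀² = 40.2

For the Normal–Normal model with known σ², precisions add: τ_n = τ₀ + n/σ².
So 1/σ₀² = 1/2.3004 − 15/36.6 = 0.434707 − 0.409836 = 0.024871.
Hence σ₀² = 1/0.024871 ≈ 40.2.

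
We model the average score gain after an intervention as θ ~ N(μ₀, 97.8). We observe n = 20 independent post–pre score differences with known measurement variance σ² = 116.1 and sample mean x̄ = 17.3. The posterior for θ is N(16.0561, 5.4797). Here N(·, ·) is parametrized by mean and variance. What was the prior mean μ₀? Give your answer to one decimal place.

μ₀ = -4.9

The posterior mean is a precision-weighted average: μ_n = (τ₀μ₀ + τ_data·x̄)/(τ₀+τ_data), with τ₀=1/σ₀² and τ_data=n/σ².
Here τ₀ = 1/97.8 = 0.010225 and τ_data = 20/116.1 = 0.172265, so τ_n = 0.182490.
Rearranging for μ₀: μ₀ = (μ_n·τ_n − τ_data·x̄)/τ₀ = (16.0561·0.182490 − 0.172265·17.3) / 0.010225 = -0.050107/0.010225 ≈ -4.9.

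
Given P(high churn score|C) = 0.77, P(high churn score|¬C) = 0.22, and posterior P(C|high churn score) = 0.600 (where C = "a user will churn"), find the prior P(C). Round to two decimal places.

In odds form, posterior odds = prior odds × likelihood ratio, so prior odds = posterior odds ÷ LR.
Posterior odds = 0.600/(1−0.600) = 1.5000. LR = 0.77/0.22 = 3.5000.
Prior odds = 1.5000/3.5000 = 0.4286, so P(C) = 0.4286/(1+0.4286) ≈ 0.30.

P(C) = 0.30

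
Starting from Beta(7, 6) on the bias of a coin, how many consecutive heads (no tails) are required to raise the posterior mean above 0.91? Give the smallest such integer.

After k heads and 0 tails the posterior is Beta(7+k, 6), with mean (7+k)/(7+6+k).
Set (7+k)/(13+k) > 0.91 and solve: k > (0.91·13 − 7)/(1 − 0.91) = 53.667.
The smallest integer exceeding 53.667 is 54.

k = 54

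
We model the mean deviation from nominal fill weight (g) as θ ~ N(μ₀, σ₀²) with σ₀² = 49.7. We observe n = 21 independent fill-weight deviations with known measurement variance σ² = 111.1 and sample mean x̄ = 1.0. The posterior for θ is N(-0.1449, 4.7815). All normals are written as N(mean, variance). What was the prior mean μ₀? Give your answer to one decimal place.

With known observation variance, the Normal–Normal posterior has precision τ_n = τ₀ + n/σ² and mean μ_n = (τ₀μ₀ + (n/σ²)x̄)/τ_n.
Here τ₀ = 1/49.7 = 0.020121 and τ_data = 21/111.1 = 0.189019, so τ_n = 0.209140.
Rearranging for μ₀: μ₀ = (μ_n·τ_n − τ_data·x̄)/τ₀ = (-0.1449·0.209140 − 0.189019·1.0) / 0.020121 = -0.219323/0.020121 ≈ -10.9.

μ₀ = -10.9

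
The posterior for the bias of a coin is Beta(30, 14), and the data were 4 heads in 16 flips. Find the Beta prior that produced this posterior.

Beta(26, 2)

Beta is conjugate to the binomial likelihood: posterior = Beta(a+s, b+f).
Subtract the data counts: 30−4=26, 14−12=2.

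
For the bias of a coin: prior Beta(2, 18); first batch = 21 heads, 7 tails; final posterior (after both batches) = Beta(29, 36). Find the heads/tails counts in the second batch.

Because Beta–binomial updating is additive in the counts, the combined data contributed (α_post−α_prior, β_post−β_prior) successes and failures.
Total across both batches: 29−2=27 heads, 36−18=18 tails.
Subtract the first batch: 27−21=6 heads and 18−7=11 tails.

6 heads and 11 tails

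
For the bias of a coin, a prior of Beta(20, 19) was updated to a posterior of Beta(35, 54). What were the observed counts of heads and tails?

Under Beta–binomial conjugacy the posterior parameters are (α+s, β+f).
Match parameters: s=35−20=15, f=54−19=35.

15 heads and 35 tails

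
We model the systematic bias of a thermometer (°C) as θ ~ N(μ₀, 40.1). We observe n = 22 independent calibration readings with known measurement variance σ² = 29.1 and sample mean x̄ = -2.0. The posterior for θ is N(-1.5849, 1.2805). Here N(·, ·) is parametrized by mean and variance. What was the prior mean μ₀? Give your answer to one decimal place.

μ₀ = 11.0

With known observation variance, the Normal–Normal posterior has precision τ_n = τ₀ + n/σ² and mean μ_n = (τ₀μ₀ + (n/σ²)x̄)/τ_n.
Here τ₀ = 1/40.1 = 0.024938 and τ_data = 22/29.1 = 0.756014, so τ_n = 0.780952.
Rearranging for μ₀: μ₀ = (μ_n·τ_n − τ_data·x̄)/τ₀ = (-1.5849·0.780952 − 0.756014·-2.0) / 0.024938 = 0.274297/0.024938 ≈ 11.0.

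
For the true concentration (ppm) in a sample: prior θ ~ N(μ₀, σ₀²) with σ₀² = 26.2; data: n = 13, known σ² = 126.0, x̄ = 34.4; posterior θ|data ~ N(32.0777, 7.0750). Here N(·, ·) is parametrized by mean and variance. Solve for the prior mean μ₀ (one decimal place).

μ₀ = 25.8

The posterior mean is a precision-weighted average: μ_n = (τ₀μ₀ + τ_data·x̄)/(τ₀+τ_data), with τ₀=1/σ₀² and τ_data=n/σ².
Here τ₀ = 1/26.2 = 0.038168 and τ_data = 13/126.0 = 0.103175, so τ_n = 0.141343.
Rearranging for μ₀: μ₀ = (μ_n·τ_n − τ_data·x̄)/τ₀ = (32.0777·0.141343 − 0.103175·34.4) / 0.038168 = 0.984738/0.038168 ≈ 25.8.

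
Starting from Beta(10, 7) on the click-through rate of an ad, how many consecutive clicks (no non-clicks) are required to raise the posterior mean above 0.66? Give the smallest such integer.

k = 4

After k clicks and 0 non-clicks the posterior is Beta(10+k, 7), with mean (10+k)/(10+7+k).
Set (10+k)/(17+k) > 0.66 and solve: k > (0.66·17 − 10)/(1 − 0.66) = 3.588.
The smallest integer exceeding 3.588 is 4, and checking k=4: (14)/(21) = 0.6667 > 0.66.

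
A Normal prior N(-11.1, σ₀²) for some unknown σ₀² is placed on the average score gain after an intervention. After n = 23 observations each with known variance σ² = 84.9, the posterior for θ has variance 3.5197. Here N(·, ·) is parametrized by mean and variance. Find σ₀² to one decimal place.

σ₀² = 75.7

For the Normal–Normal model with known σ², precisions add: τ_n = τ₀ + n/σ².
So 1/σ₀² = 1/3.5197 − 23/84.9 = 0.284115 − 0.270907 = 0.013208.
Hence σ₀² = 1/0.013208 ≈ 75.7.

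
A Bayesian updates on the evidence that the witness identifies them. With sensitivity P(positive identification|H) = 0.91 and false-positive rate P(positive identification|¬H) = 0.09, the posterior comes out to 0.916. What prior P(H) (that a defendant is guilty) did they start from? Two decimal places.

In odds form, posterior odds = prior odds × likelihood ratio, so prior odds = posterior odds ÷ LR.
Posterior odds = 0.916/(1−0.916) = 10.9048. LR = 0.91/0.09 = 10.1111.
Prior odds = 10.9048/10.1111 = 1.0785, so P(H) = 1.0785/(1+1.0785) ≈ 0.52.

P(H) = 0.52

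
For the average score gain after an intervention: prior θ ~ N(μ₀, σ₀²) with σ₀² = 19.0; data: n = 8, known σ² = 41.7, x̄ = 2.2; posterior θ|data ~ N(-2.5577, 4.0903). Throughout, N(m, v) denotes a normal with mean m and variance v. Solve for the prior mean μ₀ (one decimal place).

μ₀ = -19.9

With known observation variance, the Normal–Normal posterior has precision τ_n = τ₀ + n/σ² and mean μ_n = (τ₀μ₀ + (n/σ²)x̄)/τ_n.
Here τ₀ = 1/19.0 = 0.052632 and τ_data = 8/41.7 = 0.191847, so τ_n = 0.244479.
Rearranging for μ₀: μ₀ = (μ_n·τ_n − τ_data·x̄)/τ₀ = (-2.5577·0.244479 − 0.191847·2.2) / 0.052632 = -1.047367/0.052632 ≈ -19.9.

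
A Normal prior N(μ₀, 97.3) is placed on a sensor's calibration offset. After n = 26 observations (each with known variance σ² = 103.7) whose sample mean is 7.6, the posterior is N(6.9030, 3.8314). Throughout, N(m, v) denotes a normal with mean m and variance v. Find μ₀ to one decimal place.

μ₀ = -10.1

The posterior mean is a precision-weighted average: μ_n = (τ₀μ₀ + τ_data·x̄)/(τ₀+τ_data), with τ₀=1/σ₀² and τ_data=n/σ².
Here τ₀ = 1/97.3 = 0.010277 and τ_data = 26/103.7 = 0.250723, so τ_n = 0.261000.
Rearranging for μ₀: μ₀ = (μ_n·τ_n − τ_data·x̄)/τ₀ = (6.9030·0.261000 − 0.250723·7.6) / 0.010277 = -0.103812/0.010277 ≈ -10.1.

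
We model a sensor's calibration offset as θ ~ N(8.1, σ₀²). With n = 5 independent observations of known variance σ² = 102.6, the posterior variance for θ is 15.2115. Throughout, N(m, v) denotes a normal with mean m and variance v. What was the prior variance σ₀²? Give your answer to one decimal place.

Posterior precision equals prior precision plus data precision: 1/σ_n² = 1/σ₀² + n/σ².
So 1/σ₀² = 1/15.2115 − 5/102.6 = 0.065740 − 0.048733 = 0.017007.
Hence σ₀² = 1/0.017007 ≈ 58.8.

σ₀² = 58.8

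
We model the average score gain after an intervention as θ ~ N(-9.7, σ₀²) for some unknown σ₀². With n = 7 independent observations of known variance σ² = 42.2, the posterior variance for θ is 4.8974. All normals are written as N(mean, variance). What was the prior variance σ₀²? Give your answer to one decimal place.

σ₀² = 26.1

Posterior precision equals prior precision plus data precision: 1/σ_n² = 1/σ₀² + n/σ².
So 1/σ₀² = 1/4.8974 − 7/42.2 = 0.204190 − 0.165877 = 0.038313.
Hence σ₀² = 1/0.038313 ≈ 26.1.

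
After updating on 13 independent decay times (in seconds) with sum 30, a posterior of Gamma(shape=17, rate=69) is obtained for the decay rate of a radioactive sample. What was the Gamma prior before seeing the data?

For an exponential likelihood with a Gamma(α, β) prior on the rate, n observations with total T give posterior Gamma(α+n, β+T).
So α = 17 − 13 = 4 and β = 69 − 30 = 39.

Gamma(shape=4, rate=39)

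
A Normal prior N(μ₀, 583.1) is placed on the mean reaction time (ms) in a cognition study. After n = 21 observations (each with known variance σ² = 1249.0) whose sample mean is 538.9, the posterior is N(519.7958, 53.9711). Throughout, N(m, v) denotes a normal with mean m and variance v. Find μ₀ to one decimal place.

The posterior mean is a precision-weighted average: μ_n = (τ₀μ₀ + τ_data·x̄)/(τ₀+τ_data), with τ₀=1/σ₀² and τ_data=n/σ².
Here τ₀ = 1/583.1 = 0.001715 and τ_data = 21/1249.0 = 0.016813, so τ_n = 0.018528.
Rearranging for μ₀: μ₀ = (μ_n·τ_n − τ_data·x̄)/τ₀ = (519.7958·0.018528 − 0.016813·538.9) / 0.001715 = 0.570251/0.001715 ≈ 332.5.

μ₀ = 332.5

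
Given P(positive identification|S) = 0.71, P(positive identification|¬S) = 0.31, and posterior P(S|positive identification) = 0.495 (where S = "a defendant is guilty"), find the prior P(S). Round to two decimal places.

In odds form, posterior odds = prior odds × likelihood ratio, so prior odds = posterior odds ÷ LR.
Posterior odds = 0.495/(1−0.495) = 0.9802. LR = 0.71/0.31 = 2.2903.
Prior odds = 0.9802/2.2903 = 0.4280, so P(S) = 0.4280/(1+0.4280) ≈ 0.30.

P(S) = 0.30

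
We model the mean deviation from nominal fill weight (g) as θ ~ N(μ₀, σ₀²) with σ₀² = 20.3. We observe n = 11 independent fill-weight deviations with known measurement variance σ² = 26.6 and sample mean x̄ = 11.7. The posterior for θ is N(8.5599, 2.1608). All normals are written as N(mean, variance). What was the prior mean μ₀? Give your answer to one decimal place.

With known observation variance, the Normal–Normal posterior has precision τ_n = τ₀ + n/σ² and mean μ_n = (τ₀μ₀ + (n/σ²)x̄)/τ_n.
Here τ₀ = 1/20.3 = 0.049261 and τ_data = 11/26.6 = 0.413534, so τ_n = 0.462795.
Rearranging for μ₀: μ₀ = (μ_n·τ_n − τ_data·x̄)/τ₀ = (8.5599·0.462795 − 0.413534·11.7) / 0.049261 = -0.876869/0.049261 ≈ -17.8.

μ₀ = -17.8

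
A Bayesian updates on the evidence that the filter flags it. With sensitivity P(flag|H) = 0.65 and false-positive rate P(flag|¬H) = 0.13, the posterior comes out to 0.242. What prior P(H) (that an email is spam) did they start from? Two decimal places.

P(H) = 0.06

In odds form, posterior odds = prior odds × likelihood ratio, so prior odds = posterior odds ÷ LR.
Posterior odds = 0.242/(1−0.242) = 0.3193. LR = 0.65/0.13 = 5.0000.
Prior odds = 0.3193/5.0000 = 0.0639, so P(H) = 0.0639/(1+0.0639) ≈ 0.06.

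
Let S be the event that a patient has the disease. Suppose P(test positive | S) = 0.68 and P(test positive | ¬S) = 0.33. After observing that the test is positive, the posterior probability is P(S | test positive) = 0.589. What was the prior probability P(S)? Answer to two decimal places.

P(S) = 0.41

In odds form, posterior odds = prior odds × likelihood ratio, so prior odds = posterior odds ÷ LR.
Posterior odds = 0.589/(1−0.589) = 1.4331. LR = 0.68/0.33 = 2.0606.
Prior odds = 1.4331/2.0606 = 0.6955, so P(S) = 0.6955/(1+0.6955) ≈ 0.41.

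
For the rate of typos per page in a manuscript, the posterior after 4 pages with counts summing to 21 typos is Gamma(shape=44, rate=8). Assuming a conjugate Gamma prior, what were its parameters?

Gamma(shape=23, rate=4)

Gamma–Poisson conjugacy: posterior shape = α + Σxᵢ, posterior rate = β + n.
So α = 44 − 21 = 23 and β = 8 − 4 = 4.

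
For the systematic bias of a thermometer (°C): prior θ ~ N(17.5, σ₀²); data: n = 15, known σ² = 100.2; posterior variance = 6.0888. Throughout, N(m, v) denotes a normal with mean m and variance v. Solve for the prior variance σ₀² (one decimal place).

σ₀² = 68.8

Posterior precision equals prior precision plus data precision: 1/σ_n² = 1/σ₀² + n/σ².
So 1/σ₀² = 1/6.0888 − 15/100.2 = 0.164236 − 0.149701 = 0.014535.
Hence σ₀² = 1/0.014535 ≈ 68.8.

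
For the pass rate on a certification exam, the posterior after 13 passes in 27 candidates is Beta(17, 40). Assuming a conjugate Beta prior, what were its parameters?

Beta(4, 26)

Beta is conjugate to the binomial likelihood: posterior = Beta(α+s, β+f).
So α = 17 − 13 = 4 and β = 40 − 14 = 26.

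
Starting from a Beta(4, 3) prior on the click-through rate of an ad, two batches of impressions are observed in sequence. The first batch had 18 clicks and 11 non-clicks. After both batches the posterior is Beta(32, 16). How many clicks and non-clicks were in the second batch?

Because Beta–binomial updating is additive in the counts, the combined data contributed (α_post−α_prior, β_post−β_prior) successes and failures.
Total across both batches: 32−4=28 clicks, 16−3=13 non-clicks.
Subtract the first batch: 28−18=10 clicks and 13−11=2 non-clicks.

10 clicks and 2 non-clicks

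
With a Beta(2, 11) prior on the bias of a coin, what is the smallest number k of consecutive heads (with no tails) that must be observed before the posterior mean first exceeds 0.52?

k = 10

After k heads and 0 tails the posterior is Beta(2+k, 11), with mean (2+k)/(2+11+k).
Set (2+k)/(13+k) > 0.52 and solve: k > (0.52·13 − 2)/(1 − 0.52) = 9.917.
The smallest integer exceeding 9.917 is 10.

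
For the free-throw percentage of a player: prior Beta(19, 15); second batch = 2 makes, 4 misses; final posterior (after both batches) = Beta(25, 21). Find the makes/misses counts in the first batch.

4 makes and 2 misses

Because Beta–binomial updating is additive in the counts, the combined data contributed (α_post−α_prior, β_post−β_prior) successes and failures.
Total across both batches: 25−19=6 makes, 21−15=6 misses.
Subtract the second batch: 6−2=4 makes and 6−4=2 misses.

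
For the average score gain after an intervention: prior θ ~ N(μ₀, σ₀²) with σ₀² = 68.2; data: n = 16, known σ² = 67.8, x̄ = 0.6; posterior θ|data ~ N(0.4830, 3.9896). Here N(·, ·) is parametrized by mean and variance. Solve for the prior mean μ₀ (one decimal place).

μ₀ = -1.4

The posterior mean is a precision-weighted average: μ_n = (τ₀μ₀ + τ_data·x̄)/(τ₀+τ_data), with τ₀=1/σ₀² and τ_data=n/σ².
Here τ₀ = 1/68.2 = 0.014663 and τ_data = 16/67.8 = 0.235988, so τ_n = 0.250651.
Rearranging for μ₀: μ₀ = (μ_n·τ_n − τ_data·x̄)/τ₀ = (0.4830·0.250651 − 0.235988·0.6) / 0.014663 = -0.020528/0.014663 ≈ -1.4.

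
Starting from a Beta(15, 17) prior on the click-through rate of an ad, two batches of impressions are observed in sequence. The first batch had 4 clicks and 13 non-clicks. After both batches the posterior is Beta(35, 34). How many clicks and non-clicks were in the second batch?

16 clicks and 4 non-clicks

Sequential conjugate updates are equivalent to a single update on the pooled data, so total successes = posterior α − prior α and total failures = posterior β − prior β.
Total across both batches: 35−15=20 clicks, 34−17=17 non-clicks.
Subtract the first batch: 20−4=16 clicks and 17−13=4 non-clicks.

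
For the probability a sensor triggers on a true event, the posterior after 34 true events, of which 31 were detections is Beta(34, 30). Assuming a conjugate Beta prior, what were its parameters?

A Beta(a, b) prior with s successes and f failures in binomial data gives a Beta(a+s, b+f) posterior.
So a = 34 − 31 = 3 and b = 30 − 3 = 27.

Beta(3, 27)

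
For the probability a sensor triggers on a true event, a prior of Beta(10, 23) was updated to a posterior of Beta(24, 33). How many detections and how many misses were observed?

14 detections and 10 misses

A Beta(a, b) prior with s successes and f failures in binomial data gives a Beta(a+s, b+f) posterior.
So s = 24 − 10 = 14 and f = 33 − 23 = 10.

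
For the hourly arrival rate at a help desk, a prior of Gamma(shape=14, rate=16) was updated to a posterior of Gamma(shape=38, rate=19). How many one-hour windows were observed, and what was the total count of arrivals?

n = 3 one-hour windows with total 24 arrivals

A Gamma(α, β) prior (rate parametrization) on a Poisson rate with n observations summing to S gives posterior Gamma(α+S, β+n).
Matching: Σxᵢ = 38 − 14 = 24 and n = 19 − 16 = 3.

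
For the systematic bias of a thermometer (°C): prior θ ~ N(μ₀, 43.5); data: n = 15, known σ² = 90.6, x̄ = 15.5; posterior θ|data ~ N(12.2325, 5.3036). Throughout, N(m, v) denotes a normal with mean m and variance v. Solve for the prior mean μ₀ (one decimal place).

μ₀ = -11.3

The posterior mean is a precision-weighted average: μ_n = (τ₀μ₀ + τ_data·x̄)/(τ₀+τ_data), with τ₀=1/σ₀² and τ_data=n/σ².
Here τ₀ = 1/43.5 = 0.022989 and τ_data = 15/90.6 = 0.165563, so τ_n = 0.188552.
Rearranging for μ₀: μ₀ = (μ_n·τ_n − τ_data·x̄)/τ₀ = (12.2325·0.188552 − 0.165563·15.5) / 0.022989 = -0.259764/0.022989 ≈ -11.3.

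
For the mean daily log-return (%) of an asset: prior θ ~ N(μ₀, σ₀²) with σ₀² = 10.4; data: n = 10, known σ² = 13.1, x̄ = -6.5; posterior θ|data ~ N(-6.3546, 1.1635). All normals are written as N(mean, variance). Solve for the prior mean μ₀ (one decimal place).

μ₀ = -5.2

The posterior mean is a precision-weighted average: μ_n = (τ₀μ₀ + τ_data·x̄)/(τ₀+τ_data), with τ₀=1/σ₀² and τ_data=n/σ².
Here τ₀ = 1/10.4 = 0.096154 and τ_data = 10/13.1 = 0.763359, so τ_n = 0.859513.
Rearranging for μ₀: μ₀ = (μ_n·τ_n − τ_data·x̄)/τ₀ = (-6.3546·0.859513 − 0.763359·-6.5) / 0.096154 = -0.500028/0.096154 ≈ -5.2.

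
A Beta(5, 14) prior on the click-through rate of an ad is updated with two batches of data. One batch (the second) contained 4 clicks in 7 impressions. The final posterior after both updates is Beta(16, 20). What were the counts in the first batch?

Sequential conjugate updates are equivalent to a single update on the pooled data, so total successes = posterior α − prior α and total failures = posterior β − prior β.
Total across both batches: 16−5=11 clicks, 20−14=6 non-clicks.
Subtract the second batch: 11−4=7 clicks and 6−3=3 non-clicks.

7 clicks and 3 non-clicks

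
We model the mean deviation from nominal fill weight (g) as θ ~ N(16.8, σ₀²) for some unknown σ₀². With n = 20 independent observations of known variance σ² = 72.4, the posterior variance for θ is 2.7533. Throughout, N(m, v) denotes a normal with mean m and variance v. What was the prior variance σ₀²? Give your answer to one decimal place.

σ₀² = 11.5

Posterior precision equals prior precision plus data precision: 1/σ_n² = 1/σ₀² + n/σ².
So 1/σ₀² = 1/2.7533 − 20/72.4 = 0.363201 − 0.276243 = 0.086958.
Hence σ₀² = 1/0.086958 ≈ 11.5.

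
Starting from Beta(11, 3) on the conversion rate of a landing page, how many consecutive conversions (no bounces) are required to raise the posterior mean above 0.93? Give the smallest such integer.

After k conversions and 0 bounces the posterior is Beta(11+k, 3), with mean (11+k)/(11+3+k).
Set (11+k)/(14+k) > 0.93 and solve: k > (0.93·14 − 11)/(1 − 0.93) = 28.857.
The smallest integer exceeding 28.857 is 29, and checking k=29: (40)/(43) = 0.9302 > 0.93.

k = 29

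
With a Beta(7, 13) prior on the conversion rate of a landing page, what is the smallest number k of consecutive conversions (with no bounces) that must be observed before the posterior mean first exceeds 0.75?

k = 33

After k conversions and 0 bounces the posterior is Beta(7+k, 13), with mean (7+k)/(7+13+k).
Set (7+k)/(20+k) > 0.75 and solve: k > (0.75·20 − 7)/(1 − 0.75) = 32.000.
The smallest integer exceeding 32.000 is 33.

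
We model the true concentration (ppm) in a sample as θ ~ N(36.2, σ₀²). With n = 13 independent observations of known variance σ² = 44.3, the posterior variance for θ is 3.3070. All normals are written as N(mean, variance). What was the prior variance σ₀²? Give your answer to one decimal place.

σ₀² = 111.9

For the Normal–Normal model with known σ², precisions add: τ_n = τ₀ + n/σ².
So 1/σ₀² = 1/3.3070 − 13/44.3 = 0.302389 − 0.293454 = 0.008935.
Hence σ₀² = 1/0.008935 ≈ 111.9.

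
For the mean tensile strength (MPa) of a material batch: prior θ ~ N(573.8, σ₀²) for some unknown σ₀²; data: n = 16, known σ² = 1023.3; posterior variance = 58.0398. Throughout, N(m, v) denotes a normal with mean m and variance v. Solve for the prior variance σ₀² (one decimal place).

σ₀² = 627.4

Posterior precision equals prior precision plus data precision: 1/σ_n² = 1/σ₀² + n/σ².
So 1/σ₀² = 1/58.0398 − 16/1023.3 = 0.017230 − 0.015636 = 0.001594.
Hence σ₀² = 1/0.001594 ≈ 627.4.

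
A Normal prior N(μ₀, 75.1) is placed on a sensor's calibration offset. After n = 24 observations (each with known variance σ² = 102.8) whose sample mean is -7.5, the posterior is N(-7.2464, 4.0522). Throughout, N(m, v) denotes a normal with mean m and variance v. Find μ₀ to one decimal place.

The posterior mean is a precision-weighted average: μ_n = (τ₀μ₀ + τ_data·x̄)/(τ₀+τ_data), with τ₀=1/σ₀² and τ_data=n/σ².
Here τ₀ = 1/75.1 = 0.013316 and τ_data = 24/102.8 = 0.233463, so τ_n = 0.246779.
Rearranging for μ₀: μ₀ = (μ_n·τ_n − τ_data·x̄)/τ₀ = (-7.2464·0.246779 − 0.233463·-7.5) / 0.013316 = -0.037287/0.013316 ≈ -2.8.

μ₀ = -2.8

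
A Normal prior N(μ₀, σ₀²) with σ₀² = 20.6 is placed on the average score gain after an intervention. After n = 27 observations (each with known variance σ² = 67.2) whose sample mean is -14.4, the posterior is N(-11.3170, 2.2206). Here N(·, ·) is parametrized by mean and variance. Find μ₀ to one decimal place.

μ₀ = 14.2

With known observation variance, the Normal–Normal posterior has precision τ_n = τ₀ + n/σ² and mean μ_n = (τ₀μ₀ + (n/σ²)x̄)/τ_n.
Here τ₀ = 1/20.6 = 0.048544 and τ_data = 27/67.2 = 0.401786, so τ_n = 0.450330.
Rearranging for μ₀: μ₀ = (μ_n·τ_n − τ_data·x̄)/τ₀ = (-11.3170·0.450330 − 0.401786·-14.4) / 0.048544 = 0.689334/0.048544 ≈ 14.2.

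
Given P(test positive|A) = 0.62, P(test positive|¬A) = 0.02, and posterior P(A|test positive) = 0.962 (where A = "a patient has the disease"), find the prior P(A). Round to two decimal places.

Bayes' rule in odds form gives O(A|E) = O(A)·[P(E|A)/P(E|¬A)], hence O(A) = O(A|E)/LR.
Posterior odds = 0.962/(1−0.962) = 25.3158. LR = 0.62/0.02 = 31.0000.
Prior odds = 25.3158/31.0000 = 0.8166, so P(A) = 0.8166/(1+0.8166) ≈ 0.45.

P(A) = 0.45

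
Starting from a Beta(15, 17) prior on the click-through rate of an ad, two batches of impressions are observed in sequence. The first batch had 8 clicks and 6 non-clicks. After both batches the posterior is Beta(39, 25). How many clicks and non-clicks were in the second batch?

Because Beta–binomial updating is additive in the counts, the combined data contributed (α_post−α_prior, β_post−β_prior) successes and failures.
Total across both batches: 39−15=24 clicks, 25−17=8 non-clicks.
Subtract the first batch: 24−8=16 clicks and 8−6=2 non-clicks.

16 clicks and 2 non-clicks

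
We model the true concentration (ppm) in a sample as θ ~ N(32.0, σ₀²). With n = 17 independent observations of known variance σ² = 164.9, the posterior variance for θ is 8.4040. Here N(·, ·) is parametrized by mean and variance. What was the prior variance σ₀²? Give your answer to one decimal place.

σ₀² = 62.9

Posterior precision equals prior precision plus data precision: 1/σ_n² = 1/σ₀² + n/σ².
So 1/σ₀² = 1/8.4040 − 17/164.9 = 0.118991 − 0.103093 = 0.015898.
Hence σ₀² = 1/0.015898 ≈ 62.9.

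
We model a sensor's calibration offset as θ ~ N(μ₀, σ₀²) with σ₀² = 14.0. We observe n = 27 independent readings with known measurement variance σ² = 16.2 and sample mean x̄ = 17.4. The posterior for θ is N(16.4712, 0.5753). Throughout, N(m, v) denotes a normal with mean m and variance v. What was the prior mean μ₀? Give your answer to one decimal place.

With known observation variance, the Normal–Normal posterior has precision τ_n = τ₀ + n/σ² and mean μ_n = (τ₀μ₀ + (n/σ²)x̄)/τ_n.
Here τ₀ = 1/14.0 = 0.071429 and τ_data = 27/16.2 = 1.666667, so τ_n = 1.738096.
Rearranging for μ₀: μ₀ = (μ_n·τ_n − τ_data·x̄)/τ₀ = (16.4712·1.738096 − 1.666667·17.4) / 0.071429 = -0.371479/0.071429 ≈ -5.2.

μ₀ = -5.2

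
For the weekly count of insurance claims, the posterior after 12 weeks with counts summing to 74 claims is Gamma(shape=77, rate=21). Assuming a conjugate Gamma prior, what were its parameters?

Gamma(shape=3, rate=9)

Gamma–Poisson conjugacy: posterior shape = α + Σxᵢ, posterior rate = β + n.
So α = 77 − 74 = 3 and β = 21 − 12 = 9.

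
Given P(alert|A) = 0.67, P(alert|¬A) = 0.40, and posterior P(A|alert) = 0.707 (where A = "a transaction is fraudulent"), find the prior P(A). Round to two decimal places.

In odds form, posterior odds = prior odds × likelihood ratio, so prior odds = posterior odds ÷ LR.
Posterior odds = 0.707/(1−0.707) = 2.4130. LR = 0.67/0.40 = 1.6750.
Prior odds = 2.4130/1.6750 = 1.4406, so P(A) = 1.4406/(1+1.4406) ≈ 0.59.

P(A) = 0.59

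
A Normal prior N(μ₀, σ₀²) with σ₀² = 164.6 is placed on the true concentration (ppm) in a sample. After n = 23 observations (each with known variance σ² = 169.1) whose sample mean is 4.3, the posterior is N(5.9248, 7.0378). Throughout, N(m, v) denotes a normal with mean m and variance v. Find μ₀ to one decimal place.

μ₀ = 42.3

The posterior mean is a precision-weighted average: μ_n = (τ₀μ₀ + τ_data·x̄)/(τ₀+τ_data), with τ₀=1/σ₀² and τ_data=n/σ².
Here τ₀ = 1/164.6 = 0.006075 and τ_data = 23/169.1 = 0.136014, so τ_n = 0.142089.
Rearranging for μ₀: μ₀ = (μ_n·τ_n − τ_data·x̄)/τ₀ = (5.9248·0.142089 − 0.136014·4.3) / 0.006075 = 0.256989/0.006075 ≈ 42.3.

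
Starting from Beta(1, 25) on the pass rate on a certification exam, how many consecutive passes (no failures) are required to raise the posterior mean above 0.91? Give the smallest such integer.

After k passes and 0 failures the posterior is Beta(1+k, 25), with mean (1+k)/(1+25+k).
Set (1+k)/(26+k) > 0.91 and solve: k > (0.91·26 − 1)/(1 − 0.91) = 251.778.
The smallest integer exceeding 251.778 is 252.

k = 252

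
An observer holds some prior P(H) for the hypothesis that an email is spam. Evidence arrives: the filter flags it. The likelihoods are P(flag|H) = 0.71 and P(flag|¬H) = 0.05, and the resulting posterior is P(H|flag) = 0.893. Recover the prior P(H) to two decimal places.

In odds form, posterior odds = prior odds × likelihood ratio, so prior odds = posterior odds ÷ LR.
Posterior odds = 0.893/(1−0.893) = 8.3458. LR = 0.71/0.05 = 14.2000.
Prior odds = 8.3458/14.2000 = 0.5877, so P(H) = 0.5877/(1+0.5877) ≈ 0.37.

P(H) = 0.37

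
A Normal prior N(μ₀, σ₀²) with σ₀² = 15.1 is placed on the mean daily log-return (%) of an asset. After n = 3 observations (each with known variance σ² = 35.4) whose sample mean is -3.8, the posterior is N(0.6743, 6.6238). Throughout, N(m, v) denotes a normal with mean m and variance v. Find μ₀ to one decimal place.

The posterior mean is a precision-weighted average: μ_n = (τ₀μ₀ + τ_data·x̄)/(τ₀+τ_data), with τ₀=1/σ₀² and τ_data=n/σ².
Here τ₀ = 1/15.1 = 0.066225 and τ_data = 3/35.4 = 0.084746, so τ_n = 0.150971.
Rearranging for μ₀: μ₀ = (μ_n·τ_n − τ_data·x̄)/τ₀ = (0.6743·0.150971 − 0.084746·-3.8) / 0.066225 = 0.423835/0.066225 ≈ 6.4.

μ₀ = 6.4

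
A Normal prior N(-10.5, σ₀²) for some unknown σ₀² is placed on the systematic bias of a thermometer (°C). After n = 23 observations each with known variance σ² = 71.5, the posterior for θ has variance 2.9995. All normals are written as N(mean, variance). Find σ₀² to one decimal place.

Posterior precision equals prior precision plus data precision: 1/σ_n² = 1/σ₀² + n/σ².
So 1/σ₀² = 1/2.9995 − 23/71.5 = 0.333389 − 0.321678 = 0.011711.
Hence σ₀² = 1/0.011711 ≈ 85.4.

σ₀² = 85.4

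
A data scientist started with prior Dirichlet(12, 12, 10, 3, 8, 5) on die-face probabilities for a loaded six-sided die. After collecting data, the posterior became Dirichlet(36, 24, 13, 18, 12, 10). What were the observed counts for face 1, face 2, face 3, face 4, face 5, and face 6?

For a Dirichlet(α) prior with multinomial counts c, the posterior is Dirichlet(α + c) componentwise.
Counts are posterior − prior componentwise: 36−12=24, 24−12=12, 13−10=3, 18−3=15, 12−8=4, 10−5=5.

counts (24, 12, 3, 15, 4, 5)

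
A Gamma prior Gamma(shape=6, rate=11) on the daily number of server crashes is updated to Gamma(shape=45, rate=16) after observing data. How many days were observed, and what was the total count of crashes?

n = 5 days with total 39 crashes

Gamma–Poisson conjugacy: posterior shape = α + Σxᵢ, posterior rate = β + n.
Matching: Σxᵢ = 45 − 6 = 39 and n = 16 − 11 = 5.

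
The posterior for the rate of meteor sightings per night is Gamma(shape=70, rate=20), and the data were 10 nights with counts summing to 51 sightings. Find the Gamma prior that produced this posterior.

Gamma–Poisson conjugacy: posterior shape = α + Σxᵢ, posterior rate = β + n.
So α = 70 − 51 = 19 and β = 20 − 10 = 10.

Gamma(shape=19, rate=10)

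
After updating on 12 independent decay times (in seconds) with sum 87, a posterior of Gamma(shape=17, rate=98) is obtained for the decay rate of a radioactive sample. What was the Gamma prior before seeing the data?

Gamma–exponential conjugacy: posterior shape = α + n, posterior rate = β + Σtᵢ.
So α = 17 − 12 = 5 and β = 98 − 87 = 11.

Gamma(shape=5, rate=11)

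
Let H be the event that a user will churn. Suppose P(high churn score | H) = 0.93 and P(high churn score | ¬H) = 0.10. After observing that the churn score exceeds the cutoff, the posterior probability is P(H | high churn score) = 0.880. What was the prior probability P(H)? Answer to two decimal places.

P(H) = 0.44

Bayes' rule in odds form gives O(H|E) = O(H)·[P(E|H)/P(E|¬H)], hence O(H) = O(H|E)/LR.
Posterior odds = 0.880/(1−0.880) = 7.3333. LR = 0.93/0.10 = 9.3000.
Prior odds = 7.3333/9.3000 = 0.7885, so P(H) = 0.7885/(1+0.7885) ≈ 0.44.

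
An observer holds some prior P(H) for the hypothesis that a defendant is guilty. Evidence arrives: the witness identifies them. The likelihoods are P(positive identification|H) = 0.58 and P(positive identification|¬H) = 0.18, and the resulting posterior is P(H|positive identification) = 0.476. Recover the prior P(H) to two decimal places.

In odds form, posterior odds = prior odds × likelihood ratio, so prior odds = posterior odds ÷ LR.
Posterior odds = 0.476/(1−0.476) = 0.9084. LR = 0.58/0.18 = 3.2222.
Prior odds = 0.9084/3.2222 = 0.2819, so P(H) = 0.2819/(1+0.2819) ≈ 0.22.

P(H) = 0.22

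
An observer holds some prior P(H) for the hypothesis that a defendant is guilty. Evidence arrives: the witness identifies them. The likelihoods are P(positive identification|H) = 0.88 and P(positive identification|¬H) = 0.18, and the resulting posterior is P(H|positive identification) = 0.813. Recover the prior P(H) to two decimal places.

In odds form, posterior odds = prior odds × likelihood ratio, so prior odds = posterior odds ÷ LR.
Posterior odds = 0.813/(1−0.813) = 4.3476. LR = 0.88/0.18 = 4.8889.
Prior odds = 4.3476/4.8889 = 0.8893, so P(H) = 0.8893/(1+0.8893) ≈ 0.47.

P(H) = 0.47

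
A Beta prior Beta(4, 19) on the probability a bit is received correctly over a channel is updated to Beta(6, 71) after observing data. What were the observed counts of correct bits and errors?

2 correct bits and 52 errors

Under Beta–binomial conjugacy the posterior parameters are (α+s, β+f).
So s = 6 − 4 = 2 and f = 71 − 19 = 52.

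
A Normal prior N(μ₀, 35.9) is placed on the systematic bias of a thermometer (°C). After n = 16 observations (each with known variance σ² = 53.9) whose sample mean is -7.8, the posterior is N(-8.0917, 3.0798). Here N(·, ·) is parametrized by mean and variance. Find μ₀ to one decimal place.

The posterior mean is a precision-weighted average: μ_n = (τ₀μ₀ + τ_data·x̄)/(τ₀+τ_data), with τ₀=1/σ₀² and τ_data=n/σ².
Here τ₀ = 1/35.9 = 0.027855 and τ_data = 16/53.9 = 0.296846, so τ_n = 0.324701.
Rearranging for μ₀: μ₀ = (μ_n·τ_n − τ_data·x̄)/τ₀ = (-8.0917·0.324701 − 0.296846·-7.8) / 0.027855 = -0.311984/0.027855 ≈ -11.2.

μ₀ = -11.2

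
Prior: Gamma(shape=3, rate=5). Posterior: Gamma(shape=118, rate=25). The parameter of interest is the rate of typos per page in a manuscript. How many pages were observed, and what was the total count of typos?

n = 20 pages with total 115 typos

A Gamma(α, β) prior (rate parametrization) on a Poisson rate with n observations summing to S gives posterior Gamma(α+S, β+n).
Matching: Σxᵢ = 118 − 3 = 115 and n = 25 − 5 = 20.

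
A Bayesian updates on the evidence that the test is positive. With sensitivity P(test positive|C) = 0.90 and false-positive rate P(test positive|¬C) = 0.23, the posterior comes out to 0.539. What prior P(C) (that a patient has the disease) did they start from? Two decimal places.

Bayes' rule in odds form gives O(C|E) = O(C)·[P(E|C)/P(E|¬C)], hence O(C) = O(C|E)/LR.
Posterior odds = 0.539/(1−0.539) = 1.1692. LR = 0.90/0.23 = 3.9130.
Prior odds = 1.1692/3.9130 = 0.2988, so P(C) = 0.2988/(1+0.2988) ≈ 0.23.

P(C) = 0.23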